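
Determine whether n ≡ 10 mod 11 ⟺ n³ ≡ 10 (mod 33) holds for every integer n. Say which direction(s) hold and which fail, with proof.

(⇒) fails; (⇐) holds.

Forward direction. This fails: take n = 21. Then 21 ≡ 10 (mod 11), but 21³ = 9261 ≡ 21 (mod 33), not 10.

Converse. The residues r modulo 33 with r³ ≡ 10 (mod 33) are exactly {10}, and each is ≡ 10 (mod 11).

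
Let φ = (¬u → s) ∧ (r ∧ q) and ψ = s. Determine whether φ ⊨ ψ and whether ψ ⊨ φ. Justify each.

(⟹) This fails. Under u = T, s = F, r = T, q = T, the left side is true but the right side is false.

(⟸) This fails. Under u = F, s = T, r = F, q = F, the left side is false but the right side is true.

Neither direction holds.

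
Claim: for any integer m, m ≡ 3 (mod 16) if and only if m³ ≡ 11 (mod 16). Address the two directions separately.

Forward direction. Suppose m ≡ 3 (mod 16). Write m = 16j + 3. Then (16j + 3)³ = 4096j³ + 2304j² + 432j + 27 = 16(256j³ + 144j² + 27j + 1) + 11, so m³ ≡ 11 (mod 16).

Converse. Suppose m³ ≡ 11 (mod 16). The only residue r in {0, …, 15} with r³ ≡ 11 (mod 16) is r = 3, so m ≡ 3 (mod 16).

Equivalent; both directions hold.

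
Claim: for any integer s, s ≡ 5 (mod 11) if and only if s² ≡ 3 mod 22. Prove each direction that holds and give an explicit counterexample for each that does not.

(→) This fails: take s = 16. Then 16 ≡ 5 (mod 11), but 16² = 256 ≡ 14 (mod 22), not 3.

(←) This fails: take s = 17. Then 17² = 289 ≡ 3 (mod 22), yet 17 ≡ 6 (mod 11), not 5.

Neither implication holds.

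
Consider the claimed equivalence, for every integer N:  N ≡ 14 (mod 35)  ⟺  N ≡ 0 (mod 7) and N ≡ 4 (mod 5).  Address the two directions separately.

Forward direction. Suppose N ≡ 14 (mod 35); write N = 35j + 14. Since 7 ∣ 35, reducing mod 7 gives N ≡ 14 ≡ 0 (mod 7); since 5 ∣ 35, reducing mod 5 gives N ≡ 14 ≡ 4 (mod 5).

Converse. If N ≡ 0 (mod 7) and N ≡ 4 (mod 5), then by the Chinese remainder theorem N ≡ 14 (mod 35). This is exactly N ≡ 14 (mod 35).

Both implications hold.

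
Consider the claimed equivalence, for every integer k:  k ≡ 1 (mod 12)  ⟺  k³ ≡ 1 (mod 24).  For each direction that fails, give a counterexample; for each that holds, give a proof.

(→) This fails: take k = 13. Then 13 ≡ 1 (mod 12), but 13³ = 2197 ≡ 13 (mod 24), not 1.

(←) Conversely, the residues r modulo 24 with r³ ≡ 1 (mod 24) are exactly {1}, and each is ≡ 1 (mod 12).

(⇒) fails; (⇐) holds.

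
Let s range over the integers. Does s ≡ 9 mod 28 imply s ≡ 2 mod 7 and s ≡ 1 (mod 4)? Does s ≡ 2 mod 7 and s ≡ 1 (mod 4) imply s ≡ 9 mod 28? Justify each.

(→) Suppose s ≡ 9 (mod 28); write s = 28j + 9. Since 7 ∣ 28, reducing mod 7 gives s ≡ 9 ≡ 2 (mod 7); since 4 ∣ 28, reducing mod 4 gives s ≡ 9 ≡ 1 (mod 4).

(←) Conversely, if s ≡ 2 (mod 7) and s ≡ 1 (mod 4), then by the Chinese remainder theorem s ≡ 9 (mod 28). This is exactly s ≡ 9 (mod 28).

Both directions hold.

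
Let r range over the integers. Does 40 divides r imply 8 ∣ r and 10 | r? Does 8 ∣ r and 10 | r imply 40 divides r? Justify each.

Both directions hold.

Converse. Suppose 8 ∣ r and 10 ∣ r. Any common multiple of 8 and 10 is a multiple of their lcm; here lcm(8, 10) = 8·10/gcd(8, 10) = 80/2 = 40, so 40 ∣ r.

Forward direction. If 40 ∣ r, write r = 40q. Since 40 = 5·8, r = 8·(5q), so 8 ∣ r; and since 40 = 4·10, r = 10·(4q), so 10 ∣ r.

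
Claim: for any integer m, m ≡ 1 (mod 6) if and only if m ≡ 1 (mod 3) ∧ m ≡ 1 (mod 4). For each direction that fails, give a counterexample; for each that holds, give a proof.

[⇒] This fails: m = 7 gives 7 ≡ 1 (mod 6) but 7 ≡ 3 (mod 4), so the conjunction on the right does not hold.

[⇐] Conversely, if m ≡ 1 (mod 3) and m ≡ 1 (mod 4), then by the Chinese remainder theorem m ≡ 1 (mod 12). Since 1 ≡ 1 (mod 6) and 6 ∣ 12, we get m ≡ 1 (mod 6).

Only the converse holds.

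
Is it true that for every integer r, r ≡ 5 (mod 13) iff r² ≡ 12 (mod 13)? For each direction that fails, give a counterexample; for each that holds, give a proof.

(←) This fails: take r = 8. Then 8² = 64 ≡ 12 (mod 13), yet 8 ≡ 8 (mod 13), not 5.

(→) Suppose r ≡ 5 (mod 13). Write r = 13j + 5. Then (13j + 5)² = 169j² + 130j + 25 = 13(13j² + 10j + 1) + 12, so r² ≡ 12 (mod 13).

(⇒) holds; (⇐) fails.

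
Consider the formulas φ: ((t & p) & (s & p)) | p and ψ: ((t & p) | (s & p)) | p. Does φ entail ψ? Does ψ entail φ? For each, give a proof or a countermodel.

Equivalent; both directions hold.

(⟸) Assume the antecedent. If t is true, the antecedent forces (t = T, p = T, s = F) or (t = T, p = T, s = T), and ((t & p) & (s & p)) | p holds there. If t is false, the antecedent forces (t = F, p = T, s = F) or (t = F, p = T, s = T), and ((t & p) & (s & p)) | p holds there. Either way ((t & p) & (s & p)) | p holds.

(⟹) Assume the antecedent. If t is true, the antecedent forces (t = T, p = T, s = F) or (t = T, p = T, s = T), and ((t & p) | (s & p)) | p holds there. If t is false, the antecedent forces (t = F, p = T, s = F) or (t = F, p = T, s = T), and ((t & p) | (s & p)) | p holds there. Either way ((t & p) | (s & p)) | p holds.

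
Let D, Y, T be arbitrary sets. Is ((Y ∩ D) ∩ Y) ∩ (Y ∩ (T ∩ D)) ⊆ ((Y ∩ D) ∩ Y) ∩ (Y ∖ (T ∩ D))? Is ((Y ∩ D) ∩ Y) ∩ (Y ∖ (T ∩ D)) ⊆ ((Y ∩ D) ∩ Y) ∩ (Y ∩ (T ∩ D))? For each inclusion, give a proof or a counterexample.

Forward inclusion. This inclusion fails. Take D = {1}, Y = {1}, T = {1}; then 1 ∈ ((Y ∩ D) ∩ Y) ∩ (Y ∩ (T ∩ D)) but 1 ∉ ((Y ∩ D) ∩ Y) ∩ (Y ∖ (T ∩ D)).

Reverse inclusion. This inclusion fails. Take D = {1}, Y = {1}, T = ∅; then 1 ∈ ((Y ∩ D) ∩ Y) ∩ (Y ∖ (T ∩ D)) but 1 ∉ ((Y ∩ D) ∩ Y) ∩ (Y ∩ (T ∩ D)).

(⊆) fails and (⊇) fails.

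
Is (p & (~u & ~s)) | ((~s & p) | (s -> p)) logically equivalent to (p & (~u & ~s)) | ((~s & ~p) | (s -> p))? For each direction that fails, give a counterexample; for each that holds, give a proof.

(⟹) Assume the antecedent. If s is true, the antecedent forces (s = T, u = F, p = T) or (s = T, u = T, p = T), and the consequent holds there. If s is false, the consequent reduces to true regardless of the other variables. Either way the consequent holds.

(⟸) Assume the antecedent. If s is true, the antecedent forces (s = T, u = F, p = T) or (s = T, u = T, p = T), and the consequent holds there. If s is false, the consequent reduces to true regardless of the other variables. Either way the consequent holds.

The biconditional holds.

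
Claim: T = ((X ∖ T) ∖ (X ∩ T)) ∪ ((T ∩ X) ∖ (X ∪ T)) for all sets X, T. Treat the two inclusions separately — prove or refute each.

Neither inclusion holds.

Forward inclusion. This inclusion fails. Take X = ∅, T = {1}; then 1 ∈ T but 1 ∉ ((X ∖ T) ∖ (X ∩ T)) ∪ ((T ∩ X) ∖ (X ∪ T)).

Reverse inclusion. This inclusion fails. Take X = {1}, T = ∅; then 1 ∈ ((X ∖ T) ∖ (X ∩ T)) ∪ ((T ∩ X) ∖ (X ∪ T)) but 1 ∉ T.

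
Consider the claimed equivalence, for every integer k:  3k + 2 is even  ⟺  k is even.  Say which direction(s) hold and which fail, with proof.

Forward direction. Suppose 3k + 2 is even. Since 3 is odd, 3k and k have the same parity, so 3k + 2 ≡ k + 2 (mod 2). As 2 is even, 3k + 2 is even exactly when k is even. Thus k is even.

Converse. Suppose k is even; write k = 2j. Then 3k + 2 = 3·(2j) + 2 = 2·3j + 2, which is even.

Both directions hold.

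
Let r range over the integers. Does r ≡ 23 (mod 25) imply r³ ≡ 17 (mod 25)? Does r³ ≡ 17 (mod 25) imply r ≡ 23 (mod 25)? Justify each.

Both directions hold.

(→) Suppose r ≡ 23 (mod 25). Write r = 25j + 23. Then (25j + 23)³ = 15625j³ + 43125j² + 39675j + 12167 = 25(625j³ + 1725j² + 1587j + 486) + 17, so r³ ≡ 17 (mod 25).

(←) Conversely, suppose r³ ≡ 17 (mod 25). The only residue r in {0, …, 24} with r³ ≡ 17 (mod 25) is r = 23, so r ≡ 23 (mod 25).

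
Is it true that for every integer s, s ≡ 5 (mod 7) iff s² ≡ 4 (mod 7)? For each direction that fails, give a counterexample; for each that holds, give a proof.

(←) This fails: take s = 2. Then 2² = 4 ≡ 4 (mod 7), yet 2 ≡ 2 (mod 7), not 5.

(→) Suppose s ≡ 5 (mod 7). Write s = 7j + 5. Then (7j + 5)² = 49j² + 70j + 25 = 7(7j² + 10j + 3) + 4, so s² ≡ 4 (mod 7).

Only the forward direction holds.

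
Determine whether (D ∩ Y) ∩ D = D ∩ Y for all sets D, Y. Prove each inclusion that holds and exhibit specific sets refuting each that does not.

(⟸) Let x ∈ D ∩ Y. Then x ∈ D ∩ Y, from which x ∈ (D ∩ Y) ∩ D.

(⟹) Let x ∈ (D ∩ Y) ∩ D. Then x ∈ D ∩ Y, from which x ∈ D ∩ Y.

The two sets are equal.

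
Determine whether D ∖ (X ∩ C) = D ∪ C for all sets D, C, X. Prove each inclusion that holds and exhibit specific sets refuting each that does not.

Forward inclusion. Let x ∈ D ∖ (X ∩ C). Then either x ∈ D and x ∉ C, X; or x ∈ D ∩ C and x ∉ X; or x ∈ D ∩ X and x ∉ C. In each case x ∈ D ∪ C, so D ∖ (X ∩ C) ⊆ D ∪ C.

Reverse inclusion. This inclusion fails. Take D = ∅, C = {1}, X = ∅; then 1 ∈ D ∪ C but 1 ∉ D ∖ (X ∩ C).

(⊆) holds; (⊇) fails.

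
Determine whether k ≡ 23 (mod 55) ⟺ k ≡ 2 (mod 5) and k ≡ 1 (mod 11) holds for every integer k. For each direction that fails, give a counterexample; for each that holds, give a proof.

(⇒) This fails: k = 23 gives 23 ≡ 23 (mod 55) but 23 ≡ 3 (mod 5), so the conjunction on the right does not hold.

(⇐) This fails: k = 12 satisfies both congruences on the right (12 ≡ 2 mod 5 and 12 ≡ 1 mod 11) yet 12 ≡ 12 (mod 55), not 23.

Neither implication holds.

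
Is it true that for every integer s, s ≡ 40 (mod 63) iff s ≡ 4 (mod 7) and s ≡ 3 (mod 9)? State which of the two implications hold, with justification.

Neither direction holds.

(⟹) This fails: s = 40 gives 40 ≡ 40 (mod 63) but 40 ≡ 5 (mod 7), so the conjunction on the right does not hold.

(⟸) This fails: s = 39 satisfies both congruences on the right (39 ≡ 4 mod 7 and 39 ≡ 3 mod 9) yet 39 ≡ 39 (mod 63), not 40.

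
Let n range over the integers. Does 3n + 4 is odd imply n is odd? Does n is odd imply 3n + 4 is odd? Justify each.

(⟹) Suppose 3n + 4 is odd. Since 3 is odd, 3n and n have the same parity, so 3n + 4 ≡ n + 4 (mod 2). As 4 is even, 3n + 4 is odd exactly when n is odd. Thus n is odd.

(⟸) Conversely, suppose n is odd; write n = 2j + 1. Then 3n + 4 = 3·(2j + 1) + 4 = 2·3j + 7, which is odd.

Both directions hold; the statement is true.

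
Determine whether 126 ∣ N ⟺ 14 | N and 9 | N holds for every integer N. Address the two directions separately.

Both implications hold.

[⇐] Suppose 14 ∣ N and 9 ∣ N. Any common multiple of 14 and 9 is a multiple of their lcm; here gcd(14, 9) = 1, so lcm(14, 9) = 14·9 = 126, so 126 ∣ N.

[⇒] If 126 ∣ N, write N = 126q. Since 126 = 9·14, N = 14·(9q), so 14 ∣ N; and since 126 = 14·9, N = 9·(14q), so 9 ∣ N.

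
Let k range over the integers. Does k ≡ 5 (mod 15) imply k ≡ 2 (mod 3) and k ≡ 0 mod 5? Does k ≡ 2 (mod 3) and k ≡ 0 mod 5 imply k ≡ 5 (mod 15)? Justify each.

Both directions hold; the statement is true.

(⟸) If k ≡ 2 (mod 3) and k ≡ 0 (mod 5), then by the Chinese remainder theorem k ≡ 5 (mod 15). This is exactly k ≡ 5 (mod 15).

(⟹) Suppose k ≡ 5 (mod 15); write k = 15j + 5. Since 3 ∣ 15, reducing mod 3 gives k ≡ 5 ≡ 2 (mod 3); since 5 ∣ 15, reducing mod 5 gives k ≡ 5 ≡ 0 (mod 5).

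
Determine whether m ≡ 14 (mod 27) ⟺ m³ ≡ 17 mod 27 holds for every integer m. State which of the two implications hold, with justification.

Only the forward direction holds.

(→) Suppose m ≡ 14 (mod 27). Write m = 27j + 14. Then (27j + 14)³ = 19683j³ + 30618j² + 15876j + 2744 = 27(729j³ + 1134j² + 588j + 101) + 17, so m³ ≡ 17 (mod 27).

(←) This fails: take m = 5. Then 5³ = 125 ≡ 17 (mod 27), yet 5 ≡ 5 (mod 27), not 14.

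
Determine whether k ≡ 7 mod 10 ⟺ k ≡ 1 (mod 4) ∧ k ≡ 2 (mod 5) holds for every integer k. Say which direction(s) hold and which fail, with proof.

(→) This fails: k = 7 gives 7 ≡ 7 (mod 10) but 7 ≡ 3 (mod 4), so the conjunction on the right does not hold.

(←) Conversely, if k ≡ 1 (mod 4) and k ≡ 2 (mod 5), then by the Chinese remainder theorem k ≡ 17 (mod 20). Since 17 ≡ 7 (mod 10) and 10 ∣ 20, we get k ≡ 7 (mod 10).

Not equivalent: only (⇐) holds.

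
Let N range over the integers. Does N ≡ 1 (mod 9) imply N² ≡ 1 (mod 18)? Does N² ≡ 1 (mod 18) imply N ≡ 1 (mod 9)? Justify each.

Both directions fail.

(⟹) This fails: take N = 10. Then 10 ≡ 1 (mod 9), but 10² = 100 ≡ 10 (mod 18), not 1.

(⟸) This fails: take N = 17. Then 17² = 289 ≡ 1 (mod 18), yet 17 ≡ 8 (mod 9), not 1.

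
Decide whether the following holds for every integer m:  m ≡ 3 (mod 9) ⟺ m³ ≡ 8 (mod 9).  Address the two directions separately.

(⇒) This fails: take m = 3. Then 3 ≡ 3 (mod 9), but 3³ = 27 ≡ 0 (mod 9), not 8.

(⇐) This fails: take m = 2. Then 2³ = 8 ≡ 8 (mod 9), yet 2 ≡ 2 (mod 9), not 3.

Neither direction holds.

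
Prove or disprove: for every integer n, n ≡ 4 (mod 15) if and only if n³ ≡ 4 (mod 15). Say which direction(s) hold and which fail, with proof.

Both directions hold; the statement is true.

[⇐] Suppose n³ ≡ 4 (mod 15). The only residue r in {0, …, 14} with r³ ≡ 4 (mod 15) is r = 4, so n ≡ 4 (mod 15).

[⇒] Suppose n ≡ 4 (mod 15). Write n = 15j + 4. Then (15j + 4)³ = 3375j³ + 2700j² + 720j + 64 = 15(225j³ + 180j² + 48j + 4) + 4, so n³ ≡ 4 (mod 15).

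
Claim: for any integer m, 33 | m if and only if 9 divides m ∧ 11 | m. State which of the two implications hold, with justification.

[⇒] This fails: take m = 33. Certainly 33 ∣ 33, but 9 ∤ 33.

[⇐] Suppose 9 ∣ m and 11 ∣ m. Any common multiple of 9 and 11 is a multiple of their lcm; here gcd(9, 11) = 1, so lcm(9, 11) = 9·11 = 99, so 99 ∣ m. Since 33 ∣ 99, it follows that 33 ∣ m.

Not equivalent: only (⇐) holds.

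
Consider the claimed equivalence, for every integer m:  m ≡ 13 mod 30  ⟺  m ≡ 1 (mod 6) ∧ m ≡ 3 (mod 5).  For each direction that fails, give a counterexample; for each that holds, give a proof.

Equivalent; both directions hold.

(⟸) If m ≡ 1 (mod 6) and m ≡ 3 (mod 5), then by the Chinese remainder theorem m ≡ 13 (mod 30). This is exactly m ≡ 13 (mod 30).

(⟹) Suppose m ≡ 13 (mod 30); write m = 30j + 13. Since 6 ∣ 30, reducing mod 6 gives m ≡ 13 ≡ 1 (mod 6); since 5 ∣ 30, reducing mod 5 gives m ≡ 13 ≡ 3 (mod 5).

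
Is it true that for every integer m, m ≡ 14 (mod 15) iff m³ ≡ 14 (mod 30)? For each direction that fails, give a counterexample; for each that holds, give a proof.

(→) This fails: take m = 29. Then 29 ≡ 14 (mod 15), but 29³ = 24389 ≡ 29 (mod 30), not 14.

(←) Conversely, the residues r modulo 30 with r³ ≡ 14 (mod 30) are exactly {14}, and each is ≡ 14 (mod 15).

Not equivalent: only (⇐) holds.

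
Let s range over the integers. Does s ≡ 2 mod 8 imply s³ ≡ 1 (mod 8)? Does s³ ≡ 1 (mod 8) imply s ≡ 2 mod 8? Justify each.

(⇒) This fails: take s = 2. Then 2 ≡ 2 (mod 8), but 2³ = 8 ≡ 0 (mod 8), not 1.

(⇐) This fails: take s = 1. Then 1³ = 1 ≡ 1 (mod 8), yet 1 ≡ 1 (mod 8), not 2.

(⇒) fails and (⇐) fails.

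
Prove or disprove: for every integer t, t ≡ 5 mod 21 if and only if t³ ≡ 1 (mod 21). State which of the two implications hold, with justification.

Neither implication holds.

(→) This fails: take t = 5. Then 5 ≡ 5 (mod 21), but 5³ = 125 ≡ 20 (mod 21), not 1.

(←) This fails: take t = 1. Then 1³ = 1 ≡ 1 (mod 21), yet 1 ≡ 1 (mod 21), not 5.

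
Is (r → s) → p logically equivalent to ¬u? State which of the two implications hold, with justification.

Forward direction. This fails. Under s = F, r = T, p = F, u = T, the left side is true but the right side is false.

Converse. This fails. Under s = F, r = F, p = F, u = F, the left side is false but the right side is true.

Neither implication holds.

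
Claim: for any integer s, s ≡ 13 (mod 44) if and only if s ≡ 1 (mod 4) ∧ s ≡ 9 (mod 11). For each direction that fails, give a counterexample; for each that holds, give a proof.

(→) This fails: s = 13 gives 13 ≡ 13 (mod 44) but 13 ≡ 2 (mod 11), so the conjunction on the right does not hold.

(←) This fails: s = 9 satisfies both congruences on the right (9 ≡ 1 mod 4 and 9 ≡ 9 mod 11) yet 9 ≡ 9 (mod 44), not 13.

Neither implication holds.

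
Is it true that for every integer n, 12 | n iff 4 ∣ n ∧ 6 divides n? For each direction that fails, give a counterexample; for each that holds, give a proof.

(⟹) If 12 ∣ n, write n = 12q. Since 12 = 3·4, n = 4·(3q), so 4 ∣ n; and since 12 = 2·6, n = 6·(2q), so 6 ∣ n.

(⟸) Suppose 4 ∣ n and 6 ∣ n. Any common multiple of 4 and 6 is a multiple of their lcm; here lcm(4, 6) = 4·6/gcd(4, 6) = 24/2 = 12, so 12 ∣ n.

The biconditional holds.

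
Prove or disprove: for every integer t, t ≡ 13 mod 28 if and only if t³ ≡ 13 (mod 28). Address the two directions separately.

Only the forward direction holds.

(→) Suppose t ≡ 13 mod 28. Write t = 28j + 13. Then (28j + 13)³ = 21952j³ + 30576j² + 14196j + 2197 = 28(784j³ + 1092j² + 507j + 78) + 13, so t³ ≡ 13 (mod 28).

(←) This fails: take t = 5. Then 5³ = 125 ≡ 13 (mod 28), yet 5 ≡ 5 (mod 28), not 13.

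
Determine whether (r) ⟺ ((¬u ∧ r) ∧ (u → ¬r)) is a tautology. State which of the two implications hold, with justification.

The forward direction fails; the converse holds.

[⇒] This fails. Under u = T, r = T, the left side is true but the right side is false.

[⇐] Assume the antecedent. If u is true, the antecedent cannot hold. If u is false, the antecedent forces (u = F, r = T), and r holds there. Either way r holds.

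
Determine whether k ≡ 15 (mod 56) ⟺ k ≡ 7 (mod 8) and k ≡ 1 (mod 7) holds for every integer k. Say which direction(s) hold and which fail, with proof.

[⇐] If k ≡ 7 (mod 8) and k ≡ 1 (mod 7), then by the Chinese remainder theorem k ≡ 15 (mod 56). This is exactly k ≡ 15 (mod 56).

[⇒] Suppose k ≡ 15 (mod 56); write k = 56j + 15. Since 8 ∣ 56, reducing mod 8 gives k ≡ 15 ≡ 7 (mod 8); since 7 ∣ 56, reducing mod 7 gives k ≡ 15 ≡ 1 (mod 7).

Both implications hold.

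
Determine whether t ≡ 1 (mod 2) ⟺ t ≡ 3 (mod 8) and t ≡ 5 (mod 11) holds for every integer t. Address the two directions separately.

(⇒) This fails: t = 1 gives 1 ≡ 1 (mod 2) but 1 ≡ 1 (mod 8), so the conjunction on the right does not hold.

(⇐) Conversely, if t ≡ 3 (mod 8) and t ≡ 5 (mod 11), then by the Chinese remainder theorem t ≡ 27 (mod 88). Since 27 ≡ 1 (mod 2) and 2 ∣ 88, we get t ≡ 1 (mod 2).

Not equivalent: only (⇐) holds.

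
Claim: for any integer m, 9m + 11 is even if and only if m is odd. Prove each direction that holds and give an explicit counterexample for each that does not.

[⇒] Suppose 9m + 11 is even. Since 9 is odd, 9m and m have the same parity, so 9m + 11 ≡ m + 11 (mod 2). As 11 is odd, 9m + 11 is even exactly when m is odd. Thus m is odd.

[⇐] Conversely, suppose m is odd; write m = 2j + 1. Then 9m + 11 = 9·(2j + 1) + 11 = 2·9j + 20, which is even.

Both implications hold.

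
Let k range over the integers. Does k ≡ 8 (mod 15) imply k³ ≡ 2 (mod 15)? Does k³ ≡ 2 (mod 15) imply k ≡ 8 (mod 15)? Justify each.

Both directions hold.

(⟹) Suppose k ≡ 8 (mod 15). Write k = 15j + 8. Then (15j + 8)³ = 3375j³ + 5400j² + 2880j + 512 = 15(225j³ + 360j² + 192j + 34) + 2, so k³ ≡ 2 (mod 15).

(⟸) Conversely, suppose k³ ≡ 2 (mod 15). The only residue r in {0, …, 14} with r³ ≡ 2 (mod 15) is r = 8, so k ≡ 8 (mod 15).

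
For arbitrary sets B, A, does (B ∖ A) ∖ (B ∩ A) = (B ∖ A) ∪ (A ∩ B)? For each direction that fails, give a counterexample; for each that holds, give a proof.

(⊆) holds; (⊇) fails.

Forward inclusion. Let x ∈ (B ∖ A) ∖ (B ∩ A). Then x ∈ B and x ∉ A, from which x ∈ (B ∖ A) ∪ (A ∩ B).

Reverse inclusion. This inclusion fails. Take B = {1}, A = {1}; then 1 ∈ (B ∖ A) ∪ (A ∩ B) but 1 ∉ (B ∖ A) ∖ (B ∩ A).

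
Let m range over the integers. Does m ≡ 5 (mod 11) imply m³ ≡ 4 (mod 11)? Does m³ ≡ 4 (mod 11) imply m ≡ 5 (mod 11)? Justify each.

Both directions hold; the statement is true.

(→) Suppose m ≡ 5 (mod 11). Write m = 11j + 5. Then (11j + 5)³ = 1331j³ + 1815j² + 825j + 125 = 11(121j³ + 165j² + 75j + 11) + 4, so m³ ≡ 4 (mod 11).

(←) For the converse, argue contrapositively. If m ≢ 5 (mod 11), then m is congruent to one of 0, 1, 2, 3, 4, 6, 7, 8, 9, 10 modulo 11, and these give m³ ≡ 0, 1, 8, 5, 9, 7, 2, 6, 3, 10 respectively — never 4.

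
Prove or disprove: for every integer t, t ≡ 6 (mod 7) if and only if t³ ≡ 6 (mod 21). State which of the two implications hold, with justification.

[⇒] This fails: take t = 13. Then 13 ≡ 6 (mod 7), but 13³ = 2197 ≡ 13 (mod 21), not 6.

[⇐] This fails: take t = 3. Then 3³ = 27 ≡ 6 (mod 21), yet 3 ≡ 3 (mod 7), not 6.

Both directions fail.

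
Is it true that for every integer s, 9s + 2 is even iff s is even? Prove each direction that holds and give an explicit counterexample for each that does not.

(⇒) Suppose 9s + 2 is even. Since 9 is odd, 9s and s have the same parity, so 9s + 2 ≡ s + 2 (mod 2). As 2 is even, 9s + 2 is even exactly when s is even. Thus s is even.

(⇐) Conversely, suppose s is even; write s = 2j. Then 9s + 2 = 9·(2j) + 2 = 2·9j + 2, which is even.

Both directions hold.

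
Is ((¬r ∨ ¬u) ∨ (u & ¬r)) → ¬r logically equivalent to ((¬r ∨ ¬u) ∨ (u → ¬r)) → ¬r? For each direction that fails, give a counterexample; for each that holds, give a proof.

Forward direction. Assume the antecedent. If u is true, ((¬r ∨ ¬u) ∨ (u → ¬r)) → ¬r reduces to true regardless of the other variables. If u is false, the antecedent forces (u = F, r = F), and ((¬r ∨ ¬u) ∨ (u → ¬r)) → ¬r holds there. Either way ((¬r ∨ ¬u) ∨ (u → ¬r)) → ¬r holds.

Converse. Assume the antecedent. If u is true, ((¬r ∨ ¬u) ∨ (u & ¬r)) → ¬r reduces to true regardless of the other variables. If u is false, the antecedent forces (u = F, r = F), and ((¬r ∨ ¬u) ∨ (u & ¬r)) → ¬r holds there. Either way ((¬r ∨ ¬u) ∨ (u & ¬r)) → ¬r holds.

Both directions hold.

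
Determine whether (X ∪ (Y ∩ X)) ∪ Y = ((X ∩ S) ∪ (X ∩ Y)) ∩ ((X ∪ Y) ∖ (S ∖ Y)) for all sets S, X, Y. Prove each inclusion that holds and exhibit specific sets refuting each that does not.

Only the reverse inclusion holds.

Reverse inclusion. Let x ∈ ((X ∩ S) ∪ (X ∩ Y)) ∩ ((X ∪ Y) ∖ (S ∖ Y)). Then either x ∈ X ∩ Y and x ∉ S; or x ∈ S ∩ X ∩ Y. In each case x ∈ (X ∪ (Y ∩ X)) ∪ Y, so ((X ∩ S) ∪ (X ∩ Y)) ∩ ((X ∪ Y) ∖ (S ∖ Y)) ⊆ (X ∪ (Y ∩ X)) ∪ Y.

Forward inclusion. This inclusion fails. Take S = ∅, X = {1}, Y = ∅; then 1 ∈ (X ∪ (Y ∩ X)) ∪ Y but 1 ∉ ((X ∩ S) ∪ (X ∩ Y)) ∩ ((X ∪ Y) ∖ (S ∖ Y)).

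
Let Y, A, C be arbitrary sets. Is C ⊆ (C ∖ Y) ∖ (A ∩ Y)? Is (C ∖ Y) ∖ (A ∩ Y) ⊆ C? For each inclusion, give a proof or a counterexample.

(⊆) This inclusion fails. Take Y = {1}, A = ∅, C = {1}; then 1 ∈ C but 1 ∉ (C ∖ Y) ∖ (A ∩ Y).

(⊇) Let x ∈ (C ∖ Y) ∖ (A ∩ Y). Then either x ∈ C and x ∉ Y, A; or x ∈ A ∩ C and x ∉ Y. In each case x ∈ C, so (C ∖ Y) ∖ (A ∩ Y) ⊆ C.

The sets are not equal: only the reverse inclusion holds.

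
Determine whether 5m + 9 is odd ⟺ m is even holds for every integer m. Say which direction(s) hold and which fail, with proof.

The biconditional holds.

(→) Suppose 5m + 9 is odd. Since 5 is odd, 5m and m have the same parity, so 5m + 9 ≡ m + 9 (mod 2). As 9 is odd, 5m + 9 is odd exactly when m is even. Thus m is even.

(←) Conversely, suppose m is even; write m = 2j. Then 5m + 9 = 5·(2j) + 9 = 2·5j + 9, which is odd.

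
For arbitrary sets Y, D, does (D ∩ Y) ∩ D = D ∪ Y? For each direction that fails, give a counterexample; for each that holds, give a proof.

(⊆) holds; (⊇) fails.

(⟹) Let x ∈ (D ∩ Y) ∩ D. Then x ∈ Y ∩ D, from which x ∈ D ∪ Y.

(⟸) This inclusion fails. Take Y = {1}, D = ∅; then 1 ∈ D ∪ Y but 1 ∉ (D ∩ Y) ∩ D.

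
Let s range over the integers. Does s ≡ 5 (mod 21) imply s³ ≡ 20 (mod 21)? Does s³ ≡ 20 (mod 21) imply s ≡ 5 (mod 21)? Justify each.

Only the forward implication holds.

[⇒] Suppose s ≡ 5 (mod 21). Write s = 21j + 5. Then (21j + 5)³ = 9261j³ + 6615j² + 1575j + 125 = 21(441j³ + 315j² + 75j + 5) + 20, so s³ ≡ 20 (mod 21).

[⇐] This fails: take s = 17. Then 17³ = 4913 ≡ 20 (mod 21), yet 17 ≡ 17 (mod 21), not 5.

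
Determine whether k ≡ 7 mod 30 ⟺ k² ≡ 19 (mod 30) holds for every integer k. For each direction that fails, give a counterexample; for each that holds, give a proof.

(⇒) Suppose k ≡ 7 mod 30. Write k = 30j + 7. Then (30j + 7)² = 900j² + 420j + 49 = 30(30j² + 14j + 1) + 19, so k² ≡ 19 (mod 30).

(⇐) This fails: take k = 13. Then 13² = 169 ≡ 19 (mod 30), yet 13 ≡ 13 (mod 30), not 7.

Only the forward implication holds.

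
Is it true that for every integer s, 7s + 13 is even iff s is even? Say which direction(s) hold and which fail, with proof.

(⇒) This fails: s = 7 gives 7s + 13 = 62, which is even, but 7 is odd, not even.

(⇐) This also fails: s = 2 is even, but 7s + 13 = 27 is odd, not even.

Both directions fail.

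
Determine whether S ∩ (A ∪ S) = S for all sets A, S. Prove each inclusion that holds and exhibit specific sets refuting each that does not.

(⊆) Let x ∈ S ∩ (A ∪ S). Then either x ∈ S and x ∉ A; or x ∈ A ∩ S. In each case x ∈ S, so S ∩ (A ∪ S) ⊆ S.

(⊇) Let x ∈ S. Then either x ∈ S and x ∉ A; or x ∈ A ∩ S. In each case x ∈ S ∩ (A ∪ S), so S ⊆ S ∩ (A ∪ S).

The two sets are equal.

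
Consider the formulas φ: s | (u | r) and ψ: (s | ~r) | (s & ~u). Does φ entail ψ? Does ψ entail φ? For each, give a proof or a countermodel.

Both directions fail.

(⟹) This fails. Under u = F, s = F, r = T, the left side is true but the right side is false.

(⟸) This fails. Under u = F, s = F, r = F, the left side is false but the right side is true.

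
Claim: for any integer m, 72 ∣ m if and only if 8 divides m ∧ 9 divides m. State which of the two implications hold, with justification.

[⇐] Suppose 8 ∣ m and 9 ∣ m. Any common multiple of 8 and 9 is a multiple of their lcm; here gcd(8, 9) = 1, so lcm(8, 9) = 8·9 = 72, so 72 ∣ m.

[⇒] If 72 ∣ m, write m = 72q. Since 72 = 9·8, m = 8·(9q), so 8 ∣ m; and since 72 = 8·9, m = 9·(8q), so 9 ∣ m.

Both directions hold; the statement is true.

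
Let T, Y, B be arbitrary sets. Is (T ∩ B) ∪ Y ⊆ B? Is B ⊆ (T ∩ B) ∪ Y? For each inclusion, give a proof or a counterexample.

Neither inclusion holds.

(⊆) This inclusion fails. Take T = ∅, Y = {1}, B = ∅; then 1 ∈ (T ∩ B) ∪ Y but 1 ∉ B.

(⊇) This inclusion fails. Take T = ∅, Y = ∅, B = {1}; then 1 ∈ B but 1 ∉ (T ∩ B) ∪ Y.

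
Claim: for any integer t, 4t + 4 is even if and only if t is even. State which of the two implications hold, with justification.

The forward direction fails; the converse holds.

(⇒) This fails: take t = 3. Then 4t + 4 = 16, which is even, yet t = 3 is odd, not even.

(⇐) Suppose t is even. Since 4 is even, 4t is even for every t, so 4t + 4 has the same parity as 4, which is even. Hence 4t + 4 is even.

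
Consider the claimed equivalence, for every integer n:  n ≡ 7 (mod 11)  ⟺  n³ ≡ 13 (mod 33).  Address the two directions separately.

(⟹) This fails: take n = 18. Then 18 ≡ 7 (mod 11), but 18³ = 5832 ≡ 24 (mod 33), not 13.

(⟸) Conversely, the residues r modulo 33 with r³ ≡ 13 (mod 33) are exactly {7}, and each is ≡ 7 (mod 11).

The forward direction fails; the converse holds.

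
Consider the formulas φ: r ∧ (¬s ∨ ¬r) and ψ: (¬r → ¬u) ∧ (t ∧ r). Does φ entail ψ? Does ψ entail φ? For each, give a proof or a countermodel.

[⇒] This fails. Under s = F, t = F, r = T, u = F, the left side is true but the right side is false.

[⇐] This fails. Under s = T, t = T, r = T, u = T, the left side is false but the right side is true.

Both directions fail.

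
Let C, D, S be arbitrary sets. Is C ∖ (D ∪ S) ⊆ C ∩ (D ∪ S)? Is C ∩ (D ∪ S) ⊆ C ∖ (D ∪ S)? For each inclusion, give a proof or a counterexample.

Neither inclusion holds.

(⊆) This inclusion fails. Take C = {1}, D = ∅, S = ∅; then 1 ∈ C ∖ (D ∪ S) but 1 ∉ C ∩ (D ∪ S).

(⊇) This inclusion fails. Take C = {1}, D = {1}, S = ∅; then 1 ∈ C ∩ (D ∪ S) but 1 ∉ C ∖ (D ∪ S).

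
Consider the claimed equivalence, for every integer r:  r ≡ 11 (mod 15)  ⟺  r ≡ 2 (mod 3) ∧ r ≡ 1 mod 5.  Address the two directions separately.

Both directions hold; the statement is true.

(←) If r ≡ 2 (mod 3) and r ≡ 1 (mod 5), then by the Chinese remainder theorem r ≡ 11 (mod 15). This is exactly r ≡ 11 (mod 15).

(→) Suppose r ≡ 11 (mod 15); write r = 15j + 11. Since 3 ∣ 15, reducing mod 3 gives r ≡ 11 ≡ 2 (mod 3); since 5 ∣ 15, reducing mod 5 gives r ≡ 11 ≡ 1 (mod 5).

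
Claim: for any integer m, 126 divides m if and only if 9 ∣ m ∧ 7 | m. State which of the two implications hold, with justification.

(→) If 126 ∣ m, write m = 126q. Since 126 = 14·9, m = 9·(14q), so 9 ∣ m; and since 126 = 18·7, m = 7·(18q), so 7 ∣ m.

(←) This fails: take m = 63. Both 9 ∣ 63 and 7 ∣ 63, yet 63 is not a multiple of 126 (since 63 = 0·126 + 63), so 126 ∤ 63.

Only the forward direction holds.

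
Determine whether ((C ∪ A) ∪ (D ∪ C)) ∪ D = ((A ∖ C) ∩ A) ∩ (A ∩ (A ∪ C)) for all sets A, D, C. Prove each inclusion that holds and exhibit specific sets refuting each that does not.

The sets are not equal: only the reverse inclusion holds.

Forward inclusion. This inclusion fails. Take A = ∅, D = {1}, C = ∅; then 1 ∈ ((C ∪ A) ∪ (D ∪ C)) ∪ D but 1 ∉ ((A ∖ C) ∩ A) ∩ (A ∩ (A ∪ C)).

Reverse inclusion. Let x ∈ ((A ∖ C) ∩ A) ∩ (A ∩ (A ∪ C)). Then either x ∈ A and x ∉ D, C; or x ∈ A ∩ D and x ∉ C. In each case x ∈ ((C ∪ A) ∪ (D ∪ C)) ∪ D, so ((A ∖ C) ∩ A) ∩ (A ∩ (A ∪ C)) ⊆ ((C ∪ A) ∪ (D ∪ C)) ∪ D.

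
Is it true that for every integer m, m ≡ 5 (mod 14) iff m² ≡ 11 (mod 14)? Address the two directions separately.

(⇒) Suppose m ≡ 5 (mod 14). Write m = 14j + 5. Then (14j + 5)² = 196j² + 140j + 25 = 14(14j² + 10j + 1) + 11, so m² ≡ 11 (mod 14).

(⇐) This fails: take m = 9. Then 9² = 81 ≡ 11 (mod 14), yet 9 ≡ 9 (mod 14), not 5.

Not equivalent: only (⇒) holds.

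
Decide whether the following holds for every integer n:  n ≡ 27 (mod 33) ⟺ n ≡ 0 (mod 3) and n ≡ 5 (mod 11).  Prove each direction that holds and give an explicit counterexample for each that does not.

Both directions hold.

(→) Suppose n ≡ 27 (mod 33); write n = 33j + 27. Since 3 ∣ 33, reducing mod 3 gives n ≡ 27 ≡ 0 (mod 3); since 11 ∣ 33, reducing mod 11 gives n ≡ 27 ≡ 5 (mod 11).

(←) Conversely, if n ≡ 0 (mod 3) and n ≡ 5 (mod 11), then by the Chinese remainder theorem n ≡ 27 (mod 33). This is exactly n ≡ 27 (mod 33).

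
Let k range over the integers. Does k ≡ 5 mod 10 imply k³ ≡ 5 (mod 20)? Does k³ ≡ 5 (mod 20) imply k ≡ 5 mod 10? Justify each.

(⇒) fails; (⇐) holds.

Forward direction. This fails: take k = 15. Then 15 ≡ 5 (mod 10), but 15³ = 3375 ≡ 15 (mod 20), not 5.

Converse. The residues r modulo 20 with r³ ≡ 5 (mod 20) are exactly {5}, and each is ≡ 5 (mod 10).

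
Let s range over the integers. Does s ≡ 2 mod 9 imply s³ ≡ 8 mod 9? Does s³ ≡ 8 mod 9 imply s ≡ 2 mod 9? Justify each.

Not equivalent: only (⇒) holds.

Converse. This fails: take s = 5. Then 5³ = 125 ≡ 8 (mod 9), yet 5 ≡ 5 (mod 9), not 2.

Forward direction. Suppose s ≡ 2 mod 9. Write s = 9j + 2. Then (9j + 2)³ = 729j³ + 486j² + 108j + 8 = 9(81j³ + 54j² + 12j) + 8, so s³ ≡ 8 (mod 9).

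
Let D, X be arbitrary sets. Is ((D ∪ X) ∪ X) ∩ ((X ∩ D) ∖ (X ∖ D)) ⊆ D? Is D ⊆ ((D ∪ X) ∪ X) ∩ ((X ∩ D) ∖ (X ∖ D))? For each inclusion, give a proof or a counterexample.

Only the forward inclusion holds.

(⊆) Let x ∈ ((D ∪ X) ∪ X) ∩ ((X ∩ D) ∖ (X ∖ D)). Then x ∈ D ∩ X, from which x ∈ D.

(⊇) This inclusion fails. Take D = {1}, X = ∅; then 1 ∈ D but 1 ∉ ((D ∪ X) ∪ X) ∩ ((X ∩ D) ∖ (X ∖ D)).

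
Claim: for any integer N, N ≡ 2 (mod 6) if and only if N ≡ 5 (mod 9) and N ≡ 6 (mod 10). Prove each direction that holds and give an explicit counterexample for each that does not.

The forward direction fails; the converse holds.

[⇒] This fails: N = 32 gives 32 ≡ 2 (mod 6) but 32 ≡ 2 (mod 10), so the conjunction on the right does not hold.

[⇐] Conversely, if N ≡ 5 (mod 9) and N ≡ 6 (mod 10), then by the Chinese remainder theorem N ≡ 86 (mod 90). Since 86 ≡ 2 (mod 6) and 6 ∣ 90, we get N ≡ 2 (mod 6).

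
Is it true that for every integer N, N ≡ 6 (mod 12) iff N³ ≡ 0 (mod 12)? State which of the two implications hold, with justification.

Not equivalent: only (⇒) holds.

(⇒) Suppose N ≡ 6 (mod 12). Write N = 12j + 6. Then (12j + 6)³ = 1728j³ + 2592j² + 1296j + 216 = 12(144j³ + 216j² + 108j + 18) + 0, so N³ ≡ 0 (mod 12).

(⇐) This fails: take N = 0. Then 0³ = 0 ≡ 0 (mod 12), yet 0 ≡ 0 (mod 12), not 6.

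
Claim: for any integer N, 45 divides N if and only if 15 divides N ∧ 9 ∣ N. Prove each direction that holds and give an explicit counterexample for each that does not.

Equivalent; both directions hold.

(⇒) If 45 ∣ N, write N = 45q. Since 45 = 3·15, N = 15·(3q), so 15 ∣ N; and since 45 = 5·9, N = 9·(5q), so 9 ∣ N.

(⇐) Suppose 15 ∣ N and 9 ∣ N. Any common multiple of 15 and 9 is a multiple of their lcm; here lcm(15, 9) = 15·9/gcd(15, 9) = 135/3 = 45, so 45 ∣ N.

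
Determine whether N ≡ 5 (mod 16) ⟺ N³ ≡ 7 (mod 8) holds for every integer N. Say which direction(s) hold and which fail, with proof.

(⇒) fails and (⇐) fails.

(→) This fails: take N = 5. Then 5 ≡ 5 (mod 16), but 5³ = 125 ≡ 5 (mod 8), not 7.

(←) This fails: take N = 7. Then 7³ = 343 ≡ 7 (mod 8), yet 7 ≡ 7 (mod 16), not 5.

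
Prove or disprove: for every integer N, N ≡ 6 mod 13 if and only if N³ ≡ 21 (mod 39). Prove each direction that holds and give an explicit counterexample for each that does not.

(⇒) fails and (⇐) fails.

(→) This fails: take N = 19. Then 19 ≡ 6 (mod 13), but 19³ = 6859 ≡ 34 (mod 39), not 21.

(←) This fails: take N = 15. Then 15³ = 3375 ≡ 21 (mod 39), yet 15 ≡ 2 (mod 13), not 6.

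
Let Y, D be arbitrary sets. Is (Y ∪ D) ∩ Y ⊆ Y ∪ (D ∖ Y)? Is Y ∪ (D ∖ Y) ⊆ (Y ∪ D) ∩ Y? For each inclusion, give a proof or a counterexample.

(⟹) Let x ∈ (Y ∪ D) ∩ Y. Then either x ∈ Y and x ∉ D; or x ∈ Y ∩ D. In each case x ∈ Y ∪ (D ∖ Y), so (Y ∪ D) ∩ Y ⊆ Y ∪ (D ∖ Y).

(⟸) This inclusion fails. Take Y = ∅, D = {1}; then 1 ∈ Y ∪ (D ∖ Y) but 1 ∉ (Y ∪ D) ∩ Y.

Only the forward inclusion holds.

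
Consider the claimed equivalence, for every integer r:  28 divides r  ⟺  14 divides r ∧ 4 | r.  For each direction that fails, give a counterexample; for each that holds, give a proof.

Forward direction. If 28 ∣ r, write r = 28q. Since 28 = 2·14, r = 14·(2q), so 14 ∣ r; and since 28 = 7·4, r = 4·(7q), so 4 ∣ r.

Converse. Suppose 14 ∣ r and 4 ∣ r. Any common multiple of 14 and 4 is a multiple of their lcm; here lcm(14, 4) = 14·4/gcd(14, 4) = 56/2 = 28, so 28 ∣ r.

The biconditional holds.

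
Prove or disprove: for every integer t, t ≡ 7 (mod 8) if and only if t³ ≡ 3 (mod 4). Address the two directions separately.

Only the forward direction holds.

[⇐] This fails: take t = 3. Then 3³ = 27 ≡ 3 (mod 4), yet 3 ≡ 3 (mod 8), not 7.

[⇒] Suppose t ≡ 7 (mod 8). Then t³ ≡ 7³ = 343 (mod 8), and since 4 ∣ 8, also t³ ≡ 3 (mod 4).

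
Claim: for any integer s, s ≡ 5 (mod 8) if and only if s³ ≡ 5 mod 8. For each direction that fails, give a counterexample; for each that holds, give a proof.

Both implications hold.

[⇐] For the converse, argue contrapositively. If s ≢ 5 (mod 8), then s is congruent to one of 0, 1, 2, 3, 4, 6, 7 modulo 8, and these give s³ ≡ 0, 1, 0, 3, 0, 0, 7 respectively — never 5.

[⇒] Suppose s ≡ 5 (mod 8). Write s = 8j + 5. Then (8j + 5)³ = 512j³ + 960j² + 600j + 125 = 8(64j³ + 120j² + 75j + 15) + 5, so s³ ≡ 5 (mod 8).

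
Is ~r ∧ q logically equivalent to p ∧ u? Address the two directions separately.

(⟹) This fails. Under u = F, q = T, p = F, r = F, the left side is true but the right side is false.

(⟸) This fails. Under u = T, q = F, p = T, r = T, the left side is false but the right side is true.

Neither direction holds.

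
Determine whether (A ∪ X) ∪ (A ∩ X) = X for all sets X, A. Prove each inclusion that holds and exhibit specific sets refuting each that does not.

(⟹) This inclusion fails. Take X = ∅, A = {1}; then 1 ∈ (A ∪ X) ∪ (A ∩ X) but 1 ∉ X.

(⟸) Let x ∈ X. Then either x ∈ X and x ∉ A; or x ∈ X ∩ A. In each case x ∈ (A ∪ X) ∪ (A ∩ X), so X ⊆ (A ∪ X) ∪ (A ∩ X).

The sets are not equal: only the reverse inclusion holds.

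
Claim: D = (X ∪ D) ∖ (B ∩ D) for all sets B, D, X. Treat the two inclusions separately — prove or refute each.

Neither inclusion holds.

Forward inclusion. This inclusion fails. Take B = {1}, D = {1}, X = ∅; then 1 ∈ D but 1 ∉ (X ∪ D) ∖ (B ∩ D).

Reverse inclusion. This inclusion fails. Take B = ∅, D = ∅, X = {1}; then 1 ∈ (X ∪ D) ∖ (B ∩ D) but 1 ∉ D.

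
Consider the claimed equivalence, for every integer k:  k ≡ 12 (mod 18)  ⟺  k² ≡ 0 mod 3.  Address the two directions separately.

Only the forward implication holds.

Forward direction. Suppose k ≡ 12 (mod 18). Then k² ≡ 12² = 144 (mod 18), and since 3 ∣ 18, also k² ≡ 0 (mod 3).

Converse. This fails: take k = 0. Then 0² = 0 ≡ 0 (mod 3), yet 0 ≡ 0 (mod 18), not 12.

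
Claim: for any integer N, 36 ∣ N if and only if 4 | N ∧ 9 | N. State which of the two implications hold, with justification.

(⇒) If 36 ∣ N, write N = 36q. Since 36 = 9·4, N = 4·(9q), so 4 ∣ N; and since 36 = 4·9, N = 9·(4q), so 9 ∣ N.

(⇐) Suppose 4 ∣ N and 9 ∣ N. Any common multiple of 4 and 9 is a multiple of their lcm; here gcd(4, 9) = 1, so lcm(4, 9) = 4·9 = 36, so 36 ∣ N.

The biconditional holds.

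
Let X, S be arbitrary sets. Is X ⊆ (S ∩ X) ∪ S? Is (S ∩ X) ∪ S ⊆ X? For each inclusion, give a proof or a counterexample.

Forward inclusion. This inclusion fails. Take X = {1}, S = ∅; then 1 ∈ X but 1 ∉ (S ∩ X) ∪ S.

Reverse inclusion. This inclusion fails. Take X = ∅, S = {1}; then 1 ∈ (S ∩ X) ∪ S but 1 ∉ X.

Both inclusions fail.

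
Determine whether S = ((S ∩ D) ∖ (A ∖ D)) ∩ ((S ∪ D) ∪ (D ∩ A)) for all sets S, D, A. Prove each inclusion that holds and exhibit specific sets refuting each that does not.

(⟹) This inclusion fails. Take S = {1}, D = ∅, A = ∅; then 1 ∈ S but 1 ∉ ((S ∩ D) ∖ (A ∖ D)) ∩ ((S ∪ D) ∪ (D ∩ A)).

(⟸) Let x ∈ ((S ∩ D) ∖ (A ∖ D)) ∩ ((S ∪ D) ∪ (D ∩ A)). Then either x ∈ S ∩ D and x ∉ A; or x ∈ S ∩ D ∩ A. In each case x ∈ S, so ((S ∩ D) ∖ (A ∖ D)) ∩ ((S ∪ D) ∪ (D ∩ A)) ⊆ S.

(⊆) fails; (⊇) holds.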